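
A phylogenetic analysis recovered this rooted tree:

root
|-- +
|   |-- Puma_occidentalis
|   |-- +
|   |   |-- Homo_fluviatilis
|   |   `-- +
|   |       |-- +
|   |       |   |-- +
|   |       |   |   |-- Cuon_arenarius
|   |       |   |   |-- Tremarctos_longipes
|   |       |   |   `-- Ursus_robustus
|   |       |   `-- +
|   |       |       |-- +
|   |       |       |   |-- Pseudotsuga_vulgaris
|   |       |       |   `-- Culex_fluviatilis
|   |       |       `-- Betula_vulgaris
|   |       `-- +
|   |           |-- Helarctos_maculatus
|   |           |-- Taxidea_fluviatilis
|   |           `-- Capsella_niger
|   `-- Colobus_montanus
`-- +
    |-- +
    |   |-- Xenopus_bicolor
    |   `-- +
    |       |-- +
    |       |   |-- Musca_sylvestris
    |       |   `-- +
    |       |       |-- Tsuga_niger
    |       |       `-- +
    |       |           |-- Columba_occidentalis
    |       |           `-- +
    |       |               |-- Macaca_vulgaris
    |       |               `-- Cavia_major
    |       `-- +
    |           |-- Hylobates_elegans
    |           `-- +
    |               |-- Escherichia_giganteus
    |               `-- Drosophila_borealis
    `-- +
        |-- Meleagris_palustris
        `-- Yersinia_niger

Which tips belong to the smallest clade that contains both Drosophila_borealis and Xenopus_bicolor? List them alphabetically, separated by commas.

Cavia_major, Columba_occidentalis, Drosophila_borealis, Escherichia_giganteus, Hylobates_elegans, Macaca_vulgaris, Musca_sylvestris, Tsuga_niger, Xenopus_bicolor

Tracing Drosophila_borealis: it sits inside (Escherichia_giganteus,Drosophila_borealis).
Tracing Xenopus_bicolor: it sits inside (Xenopus_bicolor,((Musca_sylvestris,(Tsuga_niger,(Columba_occidentalis,(Macaca_vulgaris,Cavia_major)))),(Hylobates_elegans,(Escherichia_giganteus,Drosophila_borealis)))).
The smallest clade enclosing both is (Xenopus_bicolor,((Musca_sylvestris,(Tsuga_niger,(Columba_occidentalis,(Macaca_vulgaris,Cavia_major)))),(Hylobates_elegans,(Escherichia_giganteus,Drosophila_borealis)))); the answer is its 9 terminal taxa in alphabetical order.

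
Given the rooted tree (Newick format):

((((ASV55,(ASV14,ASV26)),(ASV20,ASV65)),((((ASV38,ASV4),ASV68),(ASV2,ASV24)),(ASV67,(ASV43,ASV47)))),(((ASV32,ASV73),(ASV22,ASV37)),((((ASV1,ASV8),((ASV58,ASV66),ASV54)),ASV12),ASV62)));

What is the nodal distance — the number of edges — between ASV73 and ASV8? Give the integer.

8

The MRCA of ASV73 and ASV8 is the node subtending (((ASV32,ASV73),(ASV22,ASV37)),((((ASV1,ASV8),((ASV58,ASV66),ASV54)),ASV12),ASV62)).
From ASV73 up to that node: 3 branches. From ASV8 up to the same node: 5 branches. Total: 3 + 5 = 8.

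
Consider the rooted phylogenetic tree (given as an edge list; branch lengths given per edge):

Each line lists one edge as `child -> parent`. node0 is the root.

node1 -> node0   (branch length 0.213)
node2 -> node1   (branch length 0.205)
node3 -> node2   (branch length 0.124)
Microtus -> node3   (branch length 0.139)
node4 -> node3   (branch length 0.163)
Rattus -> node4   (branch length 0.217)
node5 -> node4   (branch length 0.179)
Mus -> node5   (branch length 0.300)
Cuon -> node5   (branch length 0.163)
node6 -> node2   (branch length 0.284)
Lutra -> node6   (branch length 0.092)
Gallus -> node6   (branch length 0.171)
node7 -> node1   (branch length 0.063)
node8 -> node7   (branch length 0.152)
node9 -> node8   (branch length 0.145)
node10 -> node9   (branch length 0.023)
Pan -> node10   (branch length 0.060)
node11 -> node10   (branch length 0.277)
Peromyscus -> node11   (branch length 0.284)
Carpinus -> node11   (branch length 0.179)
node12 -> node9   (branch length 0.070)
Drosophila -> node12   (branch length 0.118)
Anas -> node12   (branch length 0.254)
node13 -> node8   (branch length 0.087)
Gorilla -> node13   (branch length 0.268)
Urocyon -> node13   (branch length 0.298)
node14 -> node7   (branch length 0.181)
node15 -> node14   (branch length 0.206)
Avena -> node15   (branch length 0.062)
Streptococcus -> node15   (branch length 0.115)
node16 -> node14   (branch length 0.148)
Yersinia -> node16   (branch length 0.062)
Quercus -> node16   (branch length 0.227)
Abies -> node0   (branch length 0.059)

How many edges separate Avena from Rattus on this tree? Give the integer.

8

The MRCA of Avena and Rattus is the node subtending (((Microtus,(Rattus,(Mus,Cuon))),(Lutra,Gallus)),((((Pan,(Peromyscus,Carpinus)),(Drosophila,Anas)),(Gorilla,Urocyon)),((Avena,Streptococcus),(Yersinia,Quercus)))).
From Avena up to that node: 4 branches. From Rattus up to the same node: 4 branches. Total: 4 + 4 = 8.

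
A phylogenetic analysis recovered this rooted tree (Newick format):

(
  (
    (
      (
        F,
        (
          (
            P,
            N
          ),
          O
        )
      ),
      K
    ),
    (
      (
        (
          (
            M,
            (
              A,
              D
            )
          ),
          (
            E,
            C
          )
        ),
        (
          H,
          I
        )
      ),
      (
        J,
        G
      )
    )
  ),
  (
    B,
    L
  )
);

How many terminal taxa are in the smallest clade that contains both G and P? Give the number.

The MRCA of G and P is the node subtending (((F,((P,N),O)),K),((((M,(A,D)),(E,C)),(H,I)),(J,G))).
That clade contains 14 terminal taxa: A, C, D, E, F, G, H, I, J, K, M, N, O, P.

14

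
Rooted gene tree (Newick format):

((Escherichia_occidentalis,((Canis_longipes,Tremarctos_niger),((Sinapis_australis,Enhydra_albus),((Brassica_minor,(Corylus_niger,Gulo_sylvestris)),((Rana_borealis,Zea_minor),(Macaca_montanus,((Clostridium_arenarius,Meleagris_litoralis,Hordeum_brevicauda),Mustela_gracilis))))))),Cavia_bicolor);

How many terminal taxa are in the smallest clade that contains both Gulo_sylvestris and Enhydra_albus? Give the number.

The MRCA of Gulo_sylvestris and Enhydra_albus is the node subtending ((Sinapis_australis,Enhydra_albus),((Brassica_minor,(Corylus_niger,Gulo_sylvestris)),((Rana_borealis,Zea_minor),(Macaca_montanus,((Clostridium_arenarius,Meleagris_litoralis,Hordeum_brevicauda),Mustela_gracilis))))).
That clade contains 12 terminal taxa: Brassica_minor, Clostridium_arenarius, Corylus_niger, Enhydra_albus, Gulo_sylvestris, Hordeum_brevicauda, Macaca_montanus, Meleagris_litoralis, Mustela_gracilis, Rana_borealis, Sinapis_australis, Zea_minor.

12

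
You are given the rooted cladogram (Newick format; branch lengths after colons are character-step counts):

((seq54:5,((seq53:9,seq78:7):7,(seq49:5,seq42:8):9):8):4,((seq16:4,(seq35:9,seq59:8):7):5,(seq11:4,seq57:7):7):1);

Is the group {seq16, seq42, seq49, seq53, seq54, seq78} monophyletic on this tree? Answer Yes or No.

No

The MRCA of the listed taxa is the root, so the smallest clade containing them is the whole tree.
That clade also contains seq11, seq35, seq57, seq59, which are not in the proposed group, so the group is not monophyletic.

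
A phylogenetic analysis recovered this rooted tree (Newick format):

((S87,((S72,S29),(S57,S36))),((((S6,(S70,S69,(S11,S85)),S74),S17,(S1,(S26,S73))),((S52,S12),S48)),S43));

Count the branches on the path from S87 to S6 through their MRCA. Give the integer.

7

The MRCA of S87 and S6 is the root of the tree.
From S87 up to that node: 2 branches. From S6 up to the same node: 5 branches. Total: 2 + 5 = 7.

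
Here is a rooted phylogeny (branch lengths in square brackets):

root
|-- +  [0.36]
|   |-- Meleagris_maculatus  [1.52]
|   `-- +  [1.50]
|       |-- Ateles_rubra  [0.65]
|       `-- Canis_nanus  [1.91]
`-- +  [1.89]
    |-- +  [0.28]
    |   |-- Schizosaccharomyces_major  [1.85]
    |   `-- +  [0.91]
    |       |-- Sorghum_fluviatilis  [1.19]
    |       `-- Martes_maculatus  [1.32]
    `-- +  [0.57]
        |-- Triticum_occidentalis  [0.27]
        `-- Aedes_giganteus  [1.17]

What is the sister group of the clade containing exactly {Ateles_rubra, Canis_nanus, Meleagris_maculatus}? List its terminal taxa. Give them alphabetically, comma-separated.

Aedes_giganteus, Martes_maculatus, Schizosaccharomyces_major, Sorghum_fluviatilis, Triticum_occidentalis

The clade containing exactly {Ateles_rubra, Canis_nanus, Meleagris_maculatus} attaches directly to the root of the tree.
The other lineage descending from that same node — the sister group — is ((Schizosaccharomyces_major,(Sorghum_fluviatilis,Martes_maculatus)),(Triticum_occidentalis,Aedes_giganteus)); its 5 tips in alphabetical order are the answer.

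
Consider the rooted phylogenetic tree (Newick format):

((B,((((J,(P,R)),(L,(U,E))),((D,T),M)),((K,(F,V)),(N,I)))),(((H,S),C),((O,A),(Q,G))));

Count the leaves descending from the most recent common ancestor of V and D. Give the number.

14

The MRCA of V and D is the node subtending ((((J,(P,R)),(L,(U,E))),((D,T),M)),((K,(F,V)),(N,I))).
That clade contains 14 terminal taxa: D, E, F, I, J, K, L, M, N, P, R, T, U, V.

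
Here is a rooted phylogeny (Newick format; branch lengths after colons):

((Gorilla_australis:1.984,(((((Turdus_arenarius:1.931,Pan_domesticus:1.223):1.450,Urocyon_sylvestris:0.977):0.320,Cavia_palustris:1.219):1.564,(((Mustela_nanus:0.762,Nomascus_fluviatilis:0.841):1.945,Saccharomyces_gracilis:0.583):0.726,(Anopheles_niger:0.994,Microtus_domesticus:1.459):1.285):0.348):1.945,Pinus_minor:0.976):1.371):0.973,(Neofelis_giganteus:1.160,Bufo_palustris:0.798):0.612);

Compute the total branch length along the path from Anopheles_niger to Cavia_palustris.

5.410

The path runs Anopheles_niger → … → MRCA → … → Cavia_palustris; the MRCA is the node subtending ((((Turdus_arenarius,Pan_domesticus),Urocyon_sylvestris),Cavia_palustris),(((Mustela_nanus,Nomascus_fluviatilis),Saccharomyces_gracilis),(Anopheles_niger,Microtus_domesticus))).
Branch lengths along that path: 0.994 + 1.285 + 0.348 + 1.564 + 1.219 = 5.410.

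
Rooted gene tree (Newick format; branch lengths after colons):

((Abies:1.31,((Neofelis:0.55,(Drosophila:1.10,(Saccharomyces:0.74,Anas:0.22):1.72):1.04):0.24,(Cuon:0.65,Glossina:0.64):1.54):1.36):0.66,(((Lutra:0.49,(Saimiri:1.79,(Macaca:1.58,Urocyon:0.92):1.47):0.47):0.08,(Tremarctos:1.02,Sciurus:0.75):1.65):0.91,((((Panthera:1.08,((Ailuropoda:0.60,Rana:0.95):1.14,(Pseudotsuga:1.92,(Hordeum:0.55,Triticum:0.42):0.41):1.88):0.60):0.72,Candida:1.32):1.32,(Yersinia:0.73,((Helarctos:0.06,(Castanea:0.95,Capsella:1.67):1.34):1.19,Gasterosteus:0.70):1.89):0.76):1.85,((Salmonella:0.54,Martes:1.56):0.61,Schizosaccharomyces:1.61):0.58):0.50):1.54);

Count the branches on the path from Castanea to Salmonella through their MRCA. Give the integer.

9

The MRCA of Castanea and Salmonella is the node subtending ((((Panthera,((Ailuropoda,Rana),(Pseudotsuga,(Hordeum,Triticum)))),Candida),(Yersinia,((Helarctos,(Castanea,Capsella)),Gasterosteus))),((Salmonella,Martes),Schizosaccharomyces)).
From Castanea up to that node: 6 branches. From Salmonella up to the same node: 3 branches. Total: 6 + 3 = 9.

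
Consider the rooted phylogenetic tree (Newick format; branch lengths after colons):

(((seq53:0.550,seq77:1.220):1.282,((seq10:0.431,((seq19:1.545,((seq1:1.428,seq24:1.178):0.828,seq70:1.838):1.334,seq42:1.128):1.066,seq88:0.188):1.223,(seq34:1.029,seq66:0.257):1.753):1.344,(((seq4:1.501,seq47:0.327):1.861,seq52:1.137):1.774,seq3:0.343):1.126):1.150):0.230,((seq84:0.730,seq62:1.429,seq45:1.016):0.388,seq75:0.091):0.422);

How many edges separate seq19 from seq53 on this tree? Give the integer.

7

The MRCA of seq19 and seq53 is the node subtending ((seq53,seq77),((seq10,((seq19,((seq1,seq24),seq70),seq42),seq88),(seq34,seq66)),(((seq4,seq47),seq52),seq3))).
From seq19 up to that node: 5 branches. From seq53 up to the same node: 2 branches. Total: 5 + 2 = 7.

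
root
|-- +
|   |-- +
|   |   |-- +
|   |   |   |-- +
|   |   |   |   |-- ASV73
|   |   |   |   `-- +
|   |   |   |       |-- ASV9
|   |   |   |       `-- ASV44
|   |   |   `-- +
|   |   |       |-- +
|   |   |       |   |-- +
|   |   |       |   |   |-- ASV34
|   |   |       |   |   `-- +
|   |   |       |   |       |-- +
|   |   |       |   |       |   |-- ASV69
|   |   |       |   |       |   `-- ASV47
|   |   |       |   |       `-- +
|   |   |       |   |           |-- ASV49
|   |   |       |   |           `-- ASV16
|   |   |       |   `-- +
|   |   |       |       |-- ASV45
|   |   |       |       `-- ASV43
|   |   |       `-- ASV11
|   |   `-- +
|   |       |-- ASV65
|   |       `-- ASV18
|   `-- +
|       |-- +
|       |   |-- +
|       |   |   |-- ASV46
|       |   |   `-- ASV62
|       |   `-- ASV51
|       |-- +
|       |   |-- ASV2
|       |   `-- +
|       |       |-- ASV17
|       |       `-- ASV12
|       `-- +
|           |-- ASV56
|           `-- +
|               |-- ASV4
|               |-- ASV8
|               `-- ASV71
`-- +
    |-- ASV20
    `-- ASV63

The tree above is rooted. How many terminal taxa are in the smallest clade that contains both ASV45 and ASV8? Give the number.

23

The MRCA of ASV45 and ASV8 is the node subtending ((((ASV73,(ASV9,ASV44)),(((ASV34,((ASV69,ASV47),(ASV49,ASV16))),(ASV45,ASV43)),ASV11)),(ASV65,ASV18)),(((ASV46,ASV62),ASV51),(ASV2,(ASV17,ASV12)),(ASV56,(ASV4,ASV8,ASV71)))).
That clade contains 23 terminal taxa: ASV11, ASV12, ASV16, ASV17, ASV18, ASV2, ASV34, ASV4, ASV43, ASV44, ASV45, ASV46, ASV47, ASV49, ASV51, ASV56, ASV62, ASV65, ASV69, ASV71, ASV73, ASV8, ASV9.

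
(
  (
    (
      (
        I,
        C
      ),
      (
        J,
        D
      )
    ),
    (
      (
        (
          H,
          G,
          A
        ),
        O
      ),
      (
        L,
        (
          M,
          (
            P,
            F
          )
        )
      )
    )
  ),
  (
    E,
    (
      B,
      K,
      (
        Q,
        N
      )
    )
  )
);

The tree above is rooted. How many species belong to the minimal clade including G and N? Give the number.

17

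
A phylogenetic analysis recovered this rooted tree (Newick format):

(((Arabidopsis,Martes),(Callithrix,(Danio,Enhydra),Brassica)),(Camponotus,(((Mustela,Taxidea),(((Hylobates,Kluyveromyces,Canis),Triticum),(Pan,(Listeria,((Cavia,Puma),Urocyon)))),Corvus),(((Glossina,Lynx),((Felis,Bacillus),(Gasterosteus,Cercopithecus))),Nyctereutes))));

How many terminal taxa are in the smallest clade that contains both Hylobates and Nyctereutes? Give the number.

The MRCA of Hylobates and Nyctereutes is the node subtending (((Mustela,Taxidea),(((Hylobates,Kluyveromyces,Canis),Triticum),(Pan,(Listeria,((Cavia,Puma),Urocyon)))),Corvus),(((Glossina,Lynx),((Felis,Bacillus),(Gasterosteus,Cercopithecus))),Nyctereutes)).
That clade contains 19 terminal taxa: Bacillus, Canis, Cavia, Cercopithecus, Corvus, Felis, Gasterosteus, Glossina, Hylobates, Kluyveromyces, Listeria, Lynx, Mustela, Nyctereutes, Pan, Puma, Taxidea, Triticum, Urocyon.

19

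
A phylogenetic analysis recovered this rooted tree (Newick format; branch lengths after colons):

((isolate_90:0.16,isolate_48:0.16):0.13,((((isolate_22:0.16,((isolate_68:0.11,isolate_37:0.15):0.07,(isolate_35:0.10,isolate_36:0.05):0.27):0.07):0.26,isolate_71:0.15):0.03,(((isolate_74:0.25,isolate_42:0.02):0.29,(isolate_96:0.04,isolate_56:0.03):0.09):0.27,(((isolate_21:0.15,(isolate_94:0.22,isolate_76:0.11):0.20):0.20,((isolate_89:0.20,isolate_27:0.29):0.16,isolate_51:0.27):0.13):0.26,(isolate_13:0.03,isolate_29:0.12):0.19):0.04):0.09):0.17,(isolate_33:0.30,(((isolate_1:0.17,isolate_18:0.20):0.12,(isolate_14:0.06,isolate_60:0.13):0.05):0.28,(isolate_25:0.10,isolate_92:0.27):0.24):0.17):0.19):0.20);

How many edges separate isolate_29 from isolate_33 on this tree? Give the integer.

The MRCA of isolate_29 and isolate_33 is the node subtending ((((isolate_22,((isolate_68,isolate_37),(isolate_35,isolate_36))),isolate_71),(((isolate_74,isolate_42),(isolate_96,isolate_56)),(((isolate_21,(isolate_94,isolate_76)),((isolate_89,isolate_27),isolate_51)),(isolate_13,isolate_29)))),(isolate_33,(((isolate_1,isolate_18),(isolate_14,isolate_60)),(isolate_25,isolate_92)))).
From isolate_29 up to that node: 5 branches. From isolate_33 up to the same node: 2 branches. Total: 5 + 2 = 7.

7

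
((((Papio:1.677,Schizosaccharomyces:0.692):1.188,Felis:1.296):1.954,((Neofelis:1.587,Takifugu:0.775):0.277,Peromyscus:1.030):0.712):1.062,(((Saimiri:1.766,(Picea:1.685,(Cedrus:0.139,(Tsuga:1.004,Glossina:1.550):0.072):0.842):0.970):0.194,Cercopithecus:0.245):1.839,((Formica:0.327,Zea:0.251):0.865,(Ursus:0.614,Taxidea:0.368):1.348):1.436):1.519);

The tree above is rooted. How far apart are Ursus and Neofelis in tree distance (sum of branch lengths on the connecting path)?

The path runs Ursus → … → MRCA → … → Neofelis; the MRCA is the root of the tree.
Branch lengths along that path: 0.614 + 1.348 + 1.436 + 1.519 + 1.062 + 0.712 + 0.277 + 1.587 = 8.555.

8.555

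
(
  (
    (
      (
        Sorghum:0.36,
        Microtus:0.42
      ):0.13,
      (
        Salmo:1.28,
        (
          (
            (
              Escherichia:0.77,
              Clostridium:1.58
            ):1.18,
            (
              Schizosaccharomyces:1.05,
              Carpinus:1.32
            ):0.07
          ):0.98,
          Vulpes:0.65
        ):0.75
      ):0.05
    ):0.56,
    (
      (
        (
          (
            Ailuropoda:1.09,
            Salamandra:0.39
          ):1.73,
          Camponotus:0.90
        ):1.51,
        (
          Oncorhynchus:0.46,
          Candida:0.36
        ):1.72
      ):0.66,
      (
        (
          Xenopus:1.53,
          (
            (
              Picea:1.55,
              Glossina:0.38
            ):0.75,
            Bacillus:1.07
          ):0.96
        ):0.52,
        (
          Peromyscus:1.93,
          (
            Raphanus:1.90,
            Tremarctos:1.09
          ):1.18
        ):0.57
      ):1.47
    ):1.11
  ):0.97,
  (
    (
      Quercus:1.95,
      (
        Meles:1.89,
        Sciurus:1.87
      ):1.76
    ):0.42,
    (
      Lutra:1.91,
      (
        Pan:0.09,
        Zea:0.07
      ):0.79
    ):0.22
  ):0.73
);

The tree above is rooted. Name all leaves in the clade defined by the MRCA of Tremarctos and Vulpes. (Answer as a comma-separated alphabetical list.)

Tracing Tremarctos: it sits inside (Raphanus,Tremarctos).
Tracing Vulpes: it sits inside (((Escherichia,Clostridium),(Schizosaccharomyces,Carpinus)),Vulpes).
The smallest clade enclosing both is (((Sorghum,Microtus),(Salmo,(((Escherichia,Clostridium),(Schizosaccharomyces,Carpinus)),Vulpes))),((((Ailuropoda,Salamandra),Camponotus),(Oncorhynchus,Candida)),((Xenopus,((Picea,Glossina),Bacillus)),(Peromyscus,(Raphanus,Tremarctos))))); the answer is its 20 terminal taxa in alphabetical order.

Ailuropoda, Bacillus, Camponotus, Candida, Carpinus, Clostridium, Escherichia, Glossina, Microtus, Oncorhynchus, Peromyscus, Picea, Raphanus, Salamandra, Salmo, Schizosaccharomyces, Sorghum, Tremarctos, Vulpes, Xenopus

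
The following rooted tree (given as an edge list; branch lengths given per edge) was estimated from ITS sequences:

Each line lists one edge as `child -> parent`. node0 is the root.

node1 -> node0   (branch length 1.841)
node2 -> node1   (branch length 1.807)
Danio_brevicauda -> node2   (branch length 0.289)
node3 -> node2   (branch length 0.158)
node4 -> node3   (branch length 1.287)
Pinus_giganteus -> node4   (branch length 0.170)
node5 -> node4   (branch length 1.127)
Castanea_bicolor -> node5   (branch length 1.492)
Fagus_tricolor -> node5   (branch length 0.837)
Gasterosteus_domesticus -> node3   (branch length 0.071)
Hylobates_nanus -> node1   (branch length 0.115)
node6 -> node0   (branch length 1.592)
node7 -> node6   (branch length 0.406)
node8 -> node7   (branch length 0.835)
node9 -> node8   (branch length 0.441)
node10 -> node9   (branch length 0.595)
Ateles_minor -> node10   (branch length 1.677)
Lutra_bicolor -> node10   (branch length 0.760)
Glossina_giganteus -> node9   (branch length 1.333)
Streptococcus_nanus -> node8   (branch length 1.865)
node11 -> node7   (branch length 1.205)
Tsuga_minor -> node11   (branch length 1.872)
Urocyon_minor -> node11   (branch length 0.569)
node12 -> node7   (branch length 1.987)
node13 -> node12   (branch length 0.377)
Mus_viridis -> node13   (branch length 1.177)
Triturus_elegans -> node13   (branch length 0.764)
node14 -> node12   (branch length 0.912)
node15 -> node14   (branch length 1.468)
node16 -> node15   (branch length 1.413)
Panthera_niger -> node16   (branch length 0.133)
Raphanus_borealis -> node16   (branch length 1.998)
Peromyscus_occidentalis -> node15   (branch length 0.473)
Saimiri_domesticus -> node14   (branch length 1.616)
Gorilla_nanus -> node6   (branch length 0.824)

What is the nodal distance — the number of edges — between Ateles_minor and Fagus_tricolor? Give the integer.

The MRCA of Ateles_minor and Fagus_tricolor is the root of the tree.
From Ateles_minor up to that node: 6 branches. From Fagus_tricolor up to the same node: 6 branches. Total: 6 + 6 = 12.

12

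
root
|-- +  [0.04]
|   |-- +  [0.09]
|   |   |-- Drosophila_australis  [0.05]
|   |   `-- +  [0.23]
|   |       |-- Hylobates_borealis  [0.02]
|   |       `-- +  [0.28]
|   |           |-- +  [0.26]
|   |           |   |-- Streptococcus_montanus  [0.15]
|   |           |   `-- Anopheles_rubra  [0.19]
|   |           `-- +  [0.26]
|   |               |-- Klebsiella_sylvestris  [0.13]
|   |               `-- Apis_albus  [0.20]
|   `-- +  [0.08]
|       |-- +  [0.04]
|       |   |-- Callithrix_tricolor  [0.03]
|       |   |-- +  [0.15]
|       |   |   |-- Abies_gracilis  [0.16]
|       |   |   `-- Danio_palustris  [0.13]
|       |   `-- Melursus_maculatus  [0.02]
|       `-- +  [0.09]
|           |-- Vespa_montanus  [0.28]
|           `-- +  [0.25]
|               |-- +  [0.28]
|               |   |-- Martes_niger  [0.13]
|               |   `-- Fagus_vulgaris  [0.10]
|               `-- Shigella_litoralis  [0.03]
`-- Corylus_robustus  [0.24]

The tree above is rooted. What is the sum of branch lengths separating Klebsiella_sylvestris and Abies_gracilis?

1.42

The path runs Klebsiella_sylvestris → … → MRCA → … → Abies_gracilis; the MRCA is the node subtending ((Drosophila_australis,(Hylobates_borealis,((Streptococcus_montanus,Anopheles_rubra),(Klebsiella_sylvestris,Apis_albus)))),((Callithrix_tricolor,(Abies_gracilis,Danio_palustris),Melursus_maculatus),(Vespa_montanus,((Martes_niger,Fagus_vulgaris),Shigella_litoralis)))).
Branch lengths along that path: 0.13 + 0.26 + 0.28 + 0.23 + 0.09 + 0.08 + 0.04 + 0.15 + 0.16 = 1.42.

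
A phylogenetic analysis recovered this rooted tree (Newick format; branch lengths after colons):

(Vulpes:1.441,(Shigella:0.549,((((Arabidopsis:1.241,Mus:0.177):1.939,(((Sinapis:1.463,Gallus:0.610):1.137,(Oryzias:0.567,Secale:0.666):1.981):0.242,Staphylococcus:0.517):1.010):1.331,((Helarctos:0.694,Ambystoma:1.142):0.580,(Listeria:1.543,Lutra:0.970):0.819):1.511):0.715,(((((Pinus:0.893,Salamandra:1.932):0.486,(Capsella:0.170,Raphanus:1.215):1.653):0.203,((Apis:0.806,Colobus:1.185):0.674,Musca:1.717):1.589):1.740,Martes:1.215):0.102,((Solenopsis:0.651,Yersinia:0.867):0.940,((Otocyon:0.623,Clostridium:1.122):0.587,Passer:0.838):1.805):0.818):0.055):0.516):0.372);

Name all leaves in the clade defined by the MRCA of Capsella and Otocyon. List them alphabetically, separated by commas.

Tracing Capsella: it sits inside (Capsella,Raphanus).
Tracing Otocyon: it sits inside (Otocyon,Clostridium).
The smallest clade enclosing both is (((((Pinus,Salamandra),(Capsella,Raphanus)),((Apis,Colobus),Musca)),Martes),((Solenopsis,Yersinia),((Otocyon,Clostridium),Passer))); the answer is its 13 terminal taxa in alphabetical order.

Apis, Capsella, Clostridium, Colobus, Martes, Musca, Otocyon, Passer, Pinus, Raphanus, Salamandra, Solenopsis, Yersinia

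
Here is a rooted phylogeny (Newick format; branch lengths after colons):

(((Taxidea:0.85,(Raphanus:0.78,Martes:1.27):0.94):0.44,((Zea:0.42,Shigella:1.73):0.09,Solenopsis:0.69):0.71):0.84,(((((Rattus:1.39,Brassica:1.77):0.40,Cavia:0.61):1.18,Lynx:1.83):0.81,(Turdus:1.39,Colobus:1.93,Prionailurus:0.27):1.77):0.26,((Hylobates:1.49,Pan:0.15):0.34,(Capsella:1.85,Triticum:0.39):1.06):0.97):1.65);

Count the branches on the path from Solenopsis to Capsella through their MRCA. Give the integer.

7

The MRCA of Solenopsis and Capsella is the root of the tree.
From Solenopsis up to that node: 3 branches. From Capsella up to the same node: 4 branches. Total: 3 + 4 = 7.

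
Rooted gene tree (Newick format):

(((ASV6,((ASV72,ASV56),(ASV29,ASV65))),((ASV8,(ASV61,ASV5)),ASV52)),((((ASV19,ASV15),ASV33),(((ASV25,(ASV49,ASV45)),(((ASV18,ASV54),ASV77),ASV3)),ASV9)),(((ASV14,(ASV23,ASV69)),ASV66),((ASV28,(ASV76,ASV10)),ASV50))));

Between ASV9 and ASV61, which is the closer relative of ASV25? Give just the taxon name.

ASV9

The MRCA of ASV25 and ASV9 subtends (((ASV25,(ASV49,ASV45)),(((ASV18,ASV54),ASV77),ASV3)),ASV9) (8 taxa).
The MRCA of ASV25 and ASV61 is the root, subtending the entire tree (28 taxa).
The first is nested inside the second, so ASV25 shares a more recent common ancestor with ASV9.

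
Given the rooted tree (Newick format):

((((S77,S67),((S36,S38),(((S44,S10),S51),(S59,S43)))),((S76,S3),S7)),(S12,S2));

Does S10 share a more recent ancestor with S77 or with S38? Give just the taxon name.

The MRCA of S10 and S38 subtends ((S36,S38),(((S44,S10),S51),(S59,S43))) (7 taxa).
The MRCA of S10 and S77 subtends ((S77,S67),((S36,S38),(((S44,S10),S51),(S59,S43)))) (9 taxa).
The first is nested inside the second, so S10 shares a more recent common ancestor with S38.

S38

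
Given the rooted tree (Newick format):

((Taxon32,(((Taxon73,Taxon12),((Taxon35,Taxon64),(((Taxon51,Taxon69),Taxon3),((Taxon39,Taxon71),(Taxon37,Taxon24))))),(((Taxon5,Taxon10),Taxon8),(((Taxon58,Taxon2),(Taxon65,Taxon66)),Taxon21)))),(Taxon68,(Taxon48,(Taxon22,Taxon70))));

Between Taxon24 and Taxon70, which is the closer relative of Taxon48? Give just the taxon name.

Taxon70

The MRCA of Taxon48 and Taxon70 subtends (Taxon48,(Taxon22,Taxon70)) (3 taxa).
The MRCA of Taxon48 and Taxon24 is the root, subtending the entire tree (24 taxa).
The first is nested inside the second, so Taxon48 shares a more recent common ancestor with Taxon70.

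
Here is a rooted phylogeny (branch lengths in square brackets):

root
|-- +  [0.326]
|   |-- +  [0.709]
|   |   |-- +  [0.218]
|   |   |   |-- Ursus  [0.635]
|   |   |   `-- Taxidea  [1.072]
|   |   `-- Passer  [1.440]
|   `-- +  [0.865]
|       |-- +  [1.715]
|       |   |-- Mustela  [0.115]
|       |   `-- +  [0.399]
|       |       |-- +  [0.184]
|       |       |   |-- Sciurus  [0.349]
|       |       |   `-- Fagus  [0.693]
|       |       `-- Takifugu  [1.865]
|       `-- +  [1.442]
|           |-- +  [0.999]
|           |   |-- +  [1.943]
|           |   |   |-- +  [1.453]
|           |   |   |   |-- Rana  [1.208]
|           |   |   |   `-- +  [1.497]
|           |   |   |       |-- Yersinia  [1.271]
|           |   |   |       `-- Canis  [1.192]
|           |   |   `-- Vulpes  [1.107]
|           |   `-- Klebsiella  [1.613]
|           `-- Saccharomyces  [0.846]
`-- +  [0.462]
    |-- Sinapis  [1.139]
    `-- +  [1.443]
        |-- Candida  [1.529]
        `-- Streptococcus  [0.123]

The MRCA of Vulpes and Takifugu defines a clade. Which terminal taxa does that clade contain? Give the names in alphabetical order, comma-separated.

Canis, Fagus, Klebsiella, Mustela, Rana, Saccharomyces, Sciurus, Takifugu, Vulpes, Yersinia

Tracing Vulpes: it sits inside ((Rana,(Yersinia,Canis)),Vulpes).
Tracing Takifugu: it sits inside ((Sciurus,Fagus),Takifugu).
The smallest clade enclosing both is ((Mustela,((Sciurus,Fagus),Takifugu)),((((Rana,(Yersinia,Canis)),Vulpes),Klebsiella),Saccharomyces)); the answer is its 10 terminal taxa in alphabetical order.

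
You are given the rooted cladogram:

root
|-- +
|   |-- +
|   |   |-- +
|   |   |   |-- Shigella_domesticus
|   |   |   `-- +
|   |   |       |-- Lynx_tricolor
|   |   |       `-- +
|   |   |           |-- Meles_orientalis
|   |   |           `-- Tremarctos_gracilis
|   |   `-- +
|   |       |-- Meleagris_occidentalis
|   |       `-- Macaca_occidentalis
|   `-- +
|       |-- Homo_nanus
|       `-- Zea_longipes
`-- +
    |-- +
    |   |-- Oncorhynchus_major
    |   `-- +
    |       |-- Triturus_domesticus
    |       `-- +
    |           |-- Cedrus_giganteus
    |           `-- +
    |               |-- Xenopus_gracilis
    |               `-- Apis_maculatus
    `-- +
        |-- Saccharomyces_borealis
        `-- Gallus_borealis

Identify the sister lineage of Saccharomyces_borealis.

Gallus_borealis

Saccharomyces_borealis attaches to the tree at the node subtending (Saccharomyces_borealis,Gallus_borealis).
The other lineage descending from that same node — the sister group — is the single tip Gallus_borealis.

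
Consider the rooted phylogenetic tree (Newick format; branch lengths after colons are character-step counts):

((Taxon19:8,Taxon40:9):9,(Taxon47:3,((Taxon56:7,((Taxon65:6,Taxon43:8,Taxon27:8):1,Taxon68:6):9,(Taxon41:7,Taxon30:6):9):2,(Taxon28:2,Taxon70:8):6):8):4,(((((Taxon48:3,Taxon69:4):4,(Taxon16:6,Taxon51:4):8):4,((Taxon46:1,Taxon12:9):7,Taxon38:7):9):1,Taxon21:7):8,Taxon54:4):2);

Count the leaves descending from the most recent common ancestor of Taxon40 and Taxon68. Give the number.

21

The MRCA of Taxon40 and Taxon68 is the root, so the clade is the entire tree.
That clade contains 21 terminal taxa: Taxon12, Taxon16, Taxon19, Taxon21, Taxon27, Taxon28, Taxon30, Taxon38, Taxon40, Taxon41, Taxon43, Taxon46, Taxon47, Taxon48, Taxon51, Taxon54, Taxon56, Taxon65, Taxon68, Taxon69, Taxon70.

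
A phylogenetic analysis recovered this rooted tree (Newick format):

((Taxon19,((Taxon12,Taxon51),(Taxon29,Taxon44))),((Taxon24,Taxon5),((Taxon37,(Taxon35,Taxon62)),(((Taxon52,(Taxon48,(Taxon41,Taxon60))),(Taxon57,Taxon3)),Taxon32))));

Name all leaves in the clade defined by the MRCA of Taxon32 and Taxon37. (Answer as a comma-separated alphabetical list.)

Tracing Taxon32: it sits inside (((Taxon52,(Taxon48,(Taxon41,Taxon60))),(Taxon57,Taxon3)),Taxon32).
Tracing Taxon37: it sits inside (Taxon37,(Taxon35,Taxon62)).
The smallest clade enclosing both is ((Taxon37,(Taxon35,Taxon62)),(((Taxon52,(Taxon48,(Taxon41,Taxon60))),(Taxon57,Taxon3)),Taxon32)); the answer is its 10 terminal taxa in alphabetical order.

Taxon3, Taxon32, Taxon35, Taxon37, Taxon41, Taxon48, Taxon52, Taxon57, Taxon60, Taxon62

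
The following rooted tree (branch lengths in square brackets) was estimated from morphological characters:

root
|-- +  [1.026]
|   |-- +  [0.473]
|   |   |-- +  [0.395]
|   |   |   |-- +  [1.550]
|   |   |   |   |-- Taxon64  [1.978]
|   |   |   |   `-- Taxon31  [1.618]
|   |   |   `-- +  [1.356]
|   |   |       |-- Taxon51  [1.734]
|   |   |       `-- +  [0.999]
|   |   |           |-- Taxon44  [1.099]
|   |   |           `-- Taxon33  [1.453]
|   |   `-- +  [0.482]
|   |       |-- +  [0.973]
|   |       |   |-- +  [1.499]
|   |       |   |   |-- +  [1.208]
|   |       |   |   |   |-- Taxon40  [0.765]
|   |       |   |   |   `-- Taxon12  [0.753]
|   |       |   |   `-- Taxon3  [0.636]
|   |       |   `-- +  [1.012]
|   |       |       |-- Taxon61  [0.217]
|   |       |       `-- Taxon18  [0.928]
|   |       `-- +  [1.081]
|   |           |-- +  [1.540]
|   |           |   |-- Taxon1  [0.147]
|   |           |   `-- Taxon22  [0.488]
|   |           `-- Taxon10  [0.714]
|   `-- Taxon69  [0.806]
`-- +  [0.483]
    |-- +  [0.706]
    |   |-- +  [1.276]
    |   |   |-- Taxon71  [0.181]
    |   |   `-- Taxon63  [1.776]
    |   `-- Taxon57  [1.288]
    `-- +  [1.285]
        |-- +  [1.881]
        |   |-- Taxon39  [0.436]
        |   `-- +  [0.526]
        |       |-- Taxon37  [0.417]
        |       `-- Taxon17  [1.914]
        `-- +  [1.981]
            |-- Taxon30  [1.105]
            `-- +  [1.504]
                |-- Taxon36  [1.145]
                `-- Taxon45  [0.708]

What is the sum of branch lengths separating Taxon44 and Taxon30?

10.202

The path runs Taxon44 → … → MRCA → … → Taxon30; the MRCA is the root of the tree.
Branch lengths along that path: 1.099 + 0.999 + 1.356 + 0.395 + 0.473 + 1.026 + 0.483 + 1.285 + 1.981 + 1.105 = 10.202.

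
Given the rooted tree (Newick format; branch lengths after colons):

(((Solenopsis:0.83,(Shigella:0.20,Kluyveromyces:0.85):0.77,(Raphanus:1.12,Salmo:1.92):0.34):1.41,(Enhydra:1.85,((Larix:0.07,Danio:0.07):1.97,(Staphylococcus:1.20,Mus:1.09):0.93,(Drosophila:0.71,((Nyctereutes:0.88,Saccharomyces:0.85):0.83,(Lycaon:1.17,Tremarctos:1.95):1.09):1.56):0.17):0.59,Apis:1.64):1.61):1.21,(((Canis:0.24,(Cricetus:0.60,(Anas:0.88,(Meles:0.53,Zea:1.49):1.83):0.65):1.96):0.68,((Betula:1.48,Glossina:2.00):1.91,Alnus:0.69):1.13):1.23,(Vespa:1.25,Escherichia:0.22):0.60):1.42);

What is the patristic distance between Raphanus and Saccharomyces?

8.48

The path runs Raphanus → … → MRCA → … → Saccharomyces; the MRCA is the node subtending ((Solenopsis,(Shigella,Kluyveromyces),(Raphanus,Salmo)),(Enhydra,((Larix,Danio),(Staphylococcus,Mus),(Drosophila,((Nyctereutes,Saccharomyces),(Lycaon,Tremarctos)))),Apis)).
Branch lengths along that path: 1.12 + 0.34 + 1.41 + 1.61 + 0.59 + 0.17 + 1.56 + 0.83 + 0.85 = 8.48.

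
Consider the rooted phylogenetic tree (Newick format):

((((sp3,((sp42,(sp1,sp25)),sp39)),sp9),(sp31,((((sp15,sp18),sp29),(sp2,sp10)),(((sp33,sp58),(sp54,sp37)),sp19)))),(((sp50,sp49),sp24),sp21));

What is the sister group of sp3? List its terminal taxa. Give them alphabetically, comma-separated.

sp3 attaches to the tree at the node subtending (sp3,((sp42,(sp1,sp25)),sp39)).
The other lineage descending from that same node — the sister group — is ((sp42,(sp1,sp25)),sp39); its 4 tips in alphabetical order are the answer.

sp1, sp25, sp39, sp42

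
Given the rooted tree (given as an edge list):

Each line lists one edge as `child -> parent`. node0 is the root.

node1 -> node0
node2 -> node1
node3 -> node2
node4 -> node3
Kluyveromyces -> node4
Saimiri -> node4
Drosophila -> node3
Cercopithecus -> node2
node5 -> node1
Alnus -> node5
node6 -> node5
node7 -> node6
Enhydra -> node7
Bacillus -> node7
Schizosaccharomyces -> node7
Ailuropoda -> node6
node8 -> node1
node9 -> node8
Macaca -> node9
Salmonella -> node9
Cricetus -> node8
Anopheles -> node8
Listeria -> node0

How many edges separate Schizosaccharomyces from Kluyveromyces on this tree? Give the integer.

The MRCA of Schizosaccharomyces and Kluyveromyces is the node subtending ((((Kluyveromyces,Saimiri),Drosophila),Cercopithecus),(Alnus,((Enhydra,Bacillus,Schizosaccharomyces),Ailuropoda)),((Macaca,Salmonella),Cricetus,Anopheles)).
From Schizosaccharomyces up to that node: 4 branches. From Kluyveromyces up to the same node: 4 branches. Total: 4 + 4 = 8.

8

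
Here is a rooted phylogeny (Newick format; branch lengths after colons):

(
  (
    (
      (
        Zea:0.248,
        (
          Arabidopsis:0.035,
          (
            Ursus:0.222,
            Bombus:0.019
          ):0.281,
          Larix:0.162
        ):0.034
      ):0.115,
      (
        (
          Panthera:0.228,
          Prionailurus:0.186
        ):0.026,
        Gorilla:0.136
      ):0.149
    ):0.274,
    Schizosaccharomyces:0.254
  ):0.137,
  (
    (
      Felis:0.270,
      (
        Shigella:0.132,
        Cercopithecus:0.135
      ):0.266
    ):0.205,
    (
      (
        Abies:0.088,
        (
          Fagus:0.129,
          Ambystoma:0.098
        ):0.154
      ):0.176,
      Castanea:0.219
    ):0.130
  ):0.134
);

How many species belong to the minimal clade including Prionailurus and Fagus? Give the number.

16

The MRCA of Prionailurus and Fagus is the root, so the clade is the entire tree.
That clade contains 16 terminal taxa: Abies, Ambystoma, Arabidopsis, Bombus, Castanea, Cercopithecus, Fagus, Felis, Gorilla, Larix, Panthera, Prionailurus, Schizosaccharomyces, Shigella, Ursus, Zea.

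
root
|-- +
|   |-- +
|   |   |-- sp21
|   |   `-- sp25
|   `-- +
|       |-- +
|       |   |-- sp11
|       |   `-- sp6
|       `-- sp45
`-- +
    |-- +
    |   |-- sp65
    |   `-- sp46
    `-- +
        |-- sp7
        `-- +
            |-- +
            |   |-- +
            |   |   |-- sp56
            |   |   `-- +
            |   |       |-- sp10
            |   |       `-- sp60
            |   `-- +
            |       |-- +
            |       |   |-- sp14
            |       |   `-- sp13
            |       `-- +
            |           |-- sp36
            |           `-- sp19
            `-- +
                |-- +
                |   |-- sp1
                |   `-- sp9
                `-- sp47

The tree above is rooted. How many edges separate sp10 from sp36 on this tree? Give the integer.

The MRCA of sp10 and sp36 is the node subtending ((sp56,(sp10,sp60)),((sp14,sp13),(sp36,sp19))).
From sp10 up to that node: 3 branches. From sp36 up to the same node: 3 branches. Total: 3 + 3 = 6.

6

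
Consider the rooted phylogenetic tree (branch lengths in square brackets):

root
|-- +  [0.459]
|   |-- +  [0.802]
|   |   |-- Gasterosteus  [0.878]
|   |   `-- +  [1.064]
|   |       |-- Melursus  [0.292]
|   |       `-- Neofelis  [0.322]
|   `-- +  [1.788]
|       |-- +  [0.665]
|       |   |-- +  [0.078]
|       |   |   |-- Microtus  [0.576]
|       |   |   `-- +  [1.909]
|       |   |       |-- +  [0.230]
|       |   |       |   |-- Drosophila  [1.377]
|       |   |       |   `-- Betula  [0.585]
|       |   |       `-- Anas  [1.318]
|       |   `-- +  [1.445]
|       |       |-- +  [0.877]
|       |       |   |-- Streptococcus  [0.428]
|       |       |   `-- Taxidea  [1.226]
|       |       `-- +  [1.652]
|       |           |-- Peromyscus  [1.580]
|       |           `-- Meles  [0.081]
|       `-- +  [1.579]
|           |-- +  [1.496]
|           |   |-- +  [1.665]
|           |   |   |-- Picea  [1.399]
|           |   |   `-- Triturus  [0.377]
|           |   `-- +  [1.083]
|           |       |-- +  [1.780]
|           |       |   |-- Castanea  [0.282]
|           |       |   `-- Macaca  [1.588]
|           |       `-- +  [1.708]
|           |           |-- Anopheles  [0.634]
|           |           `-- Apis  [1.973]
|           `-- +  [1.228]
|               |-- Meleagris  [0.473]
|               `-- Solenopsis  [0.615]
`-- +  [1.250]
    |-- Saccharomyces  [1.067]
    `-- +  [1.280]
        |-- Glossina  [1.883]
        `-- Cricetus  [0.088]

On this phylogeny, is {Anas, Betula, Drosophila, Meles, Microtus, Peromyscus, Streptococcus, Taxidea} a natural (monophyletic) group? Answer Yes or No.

The most recent common ancestor of these taxa subtends ((Microtus,((Drosophila,Betula),Anas)),((Streptococcus,Taxidea),(Peromyscus,Meles))).
That clade has exactly 8 tips — every listed taxon and nothing else — so the group is monophyletic.

Yes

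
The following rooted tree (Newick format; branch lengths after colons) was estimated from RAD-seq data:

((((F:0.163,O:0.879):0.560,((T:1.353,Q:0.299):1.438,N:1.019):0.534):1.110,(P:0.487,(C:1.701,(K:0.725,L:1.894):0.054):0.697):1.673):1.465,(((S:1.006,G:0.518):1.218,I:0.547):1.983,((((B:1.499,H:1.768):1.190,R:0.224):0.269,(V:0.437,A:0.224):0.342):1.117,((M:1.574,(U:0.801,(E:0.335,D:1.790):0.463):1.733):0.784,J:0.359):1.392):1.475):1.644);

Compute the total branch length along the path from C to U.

13.365

The path runs C → … → MRCA → … → U; the MRCA is the root of the tree.
Branch lengths along that path: 1.701 + 0.697 + 1.673 + 1.465 + 1.644 + 1.475 + 1.392 + 0.784 + 1.733 + 0.801 = 13.365.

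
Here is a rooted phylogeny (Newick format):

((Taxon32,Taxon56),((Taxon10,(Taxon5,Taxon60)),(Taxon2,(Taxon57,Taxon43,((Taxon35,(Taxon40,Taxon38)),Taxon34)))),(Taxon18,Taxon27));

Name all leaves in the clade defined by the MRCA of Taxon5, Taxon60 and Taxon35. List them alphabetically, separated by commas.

Tracing Taxon5: it sits inside (Taxon5,Taxon60).
Tracing Taxon60: it sits inside (Taxon5,Taxon60).
Tracing Taxon35: it sits inside (Taxon35,(Taxon40,Taxon38)).
The smallest clade enclosing all 3 is ((Taxon10,(Taxon5,Taxon60)),(Taxon2,(Taxon57,Taxon43,((Taxon35,(Taxon40,Taxon38)),Taxon34)))); the answer is its 10 terminal taxa in alphabetical order.

Taxon10, Taxon2, Taxon34, Taxon35, Taxon38, Taxon40, Taxon43, Taxon5, Taxon57, Taxon60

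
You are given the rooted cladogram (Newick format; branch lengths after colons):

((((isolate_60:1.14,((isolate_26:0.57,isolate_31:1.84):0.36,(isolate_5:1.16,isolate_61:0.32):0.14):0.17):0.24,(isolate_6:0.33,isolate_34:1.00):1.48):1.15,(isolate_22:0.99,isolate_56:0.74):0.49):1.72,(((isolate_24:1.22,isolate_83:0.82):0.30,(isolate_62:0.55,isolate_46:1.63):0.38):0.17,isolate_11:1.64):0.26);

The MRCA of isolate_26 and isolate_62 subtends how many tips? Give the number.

14

The MRCA of isolate_26 and isolate_62 is the root, so the clade is the entire tree.
That clade contains 14 terminal taxa: isolate_11, isolate_22, isolate_24, isolate_26, isolate_31, isolate_34, isolate_46, isolate_5, isolate_56, isolate_6, isolate_60, isolate_61, isolate_62, isolate_83.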